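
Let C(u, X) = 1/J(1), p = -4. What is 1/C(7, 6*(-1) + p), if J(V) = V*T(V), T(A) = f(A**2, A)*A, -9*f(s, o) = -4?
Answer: 4/9 ≈ 0.44444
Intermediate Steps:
f(s, o) = 4/9 (f(s, o) = -1/9*(-4) = 4/9)
T(A) = 4*A/9
J(V) = 4*V**2/9 (J(V) = V*(4*V/9) = 4*V**2/9)
C(u, X) = 9/4 (C(u, X) = 1/((4/9)*1**2) = 1/((4/9)*1) = 1/(4/9) = 9/4)
1/C(7, 6*(-1) + p) = 1/(9/4) = 4/9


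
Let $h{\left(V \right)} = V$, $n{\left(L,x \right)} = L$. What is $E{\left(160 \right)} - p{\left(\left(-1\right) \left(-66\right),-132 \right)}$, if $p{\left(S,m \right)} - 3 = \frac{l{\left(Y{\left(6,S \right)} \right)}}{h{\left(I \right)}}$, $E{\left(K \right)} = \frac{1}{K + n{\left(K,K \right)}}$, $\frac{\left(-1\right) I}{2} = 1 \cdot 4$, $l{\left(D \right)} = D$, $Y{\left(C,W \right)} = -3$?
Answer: $- \frac{1079}{320} \approx -3.3719$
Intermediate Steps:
$I = -8$ ($I = - 2 \cdot 1 \cdot 4 = \left(-2\right) 4 = -8$)
$E{\left(K \right)} = \frac{1}{2 K}$ ($E{\left(K \right)} = \frac{1}{K + K} = \frac{1}{2 K}$)
$p{\left(S,m \right)} = \frac{27}{8}$ ($p{\left(S,m \right)} = 3 - \frac{3}{-8} = 3 - - \frac{3}{8} = 3 + \frac{3}{8} = \frac{27}{8}$)
$E{\left(160 \right)} - p{\left(\left(-1\right) \left(-66\right),-132 \right)} = \frac{1}{2 \cdot 160} - \frac{27}{8} = \frac{1}{2} \cdot \frac{1}{160} - \frac{27}{8} = \frac{1}{320} - \frac{27}{8} = - \frac{1079}{320}$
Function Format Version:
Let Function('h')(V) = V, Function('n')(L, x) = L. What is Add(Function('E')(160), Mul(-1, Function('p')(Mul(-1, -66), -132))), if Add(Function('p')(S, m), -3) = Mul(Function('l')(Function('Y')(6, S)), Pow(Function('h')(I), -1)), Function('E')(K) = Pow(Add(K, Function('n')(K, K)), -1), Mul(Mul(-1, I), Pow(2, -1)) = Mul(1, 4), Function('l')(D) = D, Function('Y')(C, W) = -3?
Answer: Rational(-1079, 320) ≈ -3.3719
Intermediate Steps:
I = -8 (I = Mul(-2, Mul(1, 4)) = Mul(-2, 4) = -8)
Function('E')(K) = Mul(Rational(1, 2), Pow(K, -1)) (Function('E')(K) = Pow(Add(K, K), -1) = Pow(Mul(2, K), -1) = Mul(Rational(1, 2), Pow(K, -1)))
Function('p')(S, m) = Rational(27, 8) (Function('p')(S, m) = Add(3, Mul(-3, Pow(-8, -1))) = Add(3, Mul(-3, Rational(-1, 8))) = Add(3, Rational(3, 8)) = Rational(27, 8))
Add(Function('E')(160), Mul(-1, Function('p')(Mul(-1, -66), -132))) = Add(Mul(Rational(1, 2), Pow(160, -1)), Mul(-1, Rational(27, 8))) = Add(Mul(Rational(1, 2), Rational(1, 160)), Rational(-27, 8)) = Add(Rational(1, 320), Rational(-27, 8)) = Rational(-1079, 320)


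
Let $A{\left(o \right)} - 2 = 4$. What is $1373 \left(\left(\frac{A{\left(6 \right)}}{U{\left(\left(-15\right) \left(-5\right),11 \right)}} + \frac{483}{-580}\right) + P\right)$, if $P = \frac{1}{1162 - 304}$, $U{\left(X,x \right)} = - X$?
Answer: $- \frac{1557137149}{1244100} \approx -1251.6$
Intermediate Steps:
$A{\left(o \right)} = 6$ ($A{\left(o \right)} = 2 + 4 = 6$)
$P = \frac{1}{858} \approx 0.0011655$
$1373 \left(\left(\frac{A{\left(6 \right)}}{U{\left(\left(-15\right) \left(-5\right),11 \right)}} + \frac{483}{-580}\right) + P\right) = 1373 \left(\left(\frac{6}{\left(-1\right) \left(\left(-15\right) \left(-5\right)\right)} + \frac{483}{-580}\right) + \frac{1}{858}\right) = 1373 \left(\left(\frac{6}{\left(-1\right) 75} + 483 \left(- \frac{1}{580}\right)\right) + \frac{1}{858}\right) = 1373 \left(\left(\frac{6}{-75} - \frac{483}{580}\right) + \frac{1}{858}\right) = 1373 \left(\left(6 \left(- \frac{1}{75}\right) - \frac{483}{580}\right) + \frac{1}{858}\right) = 1373 \left(\left(- \frac{2}{25} - \frac{483}{580}\right) + \frac{1}{858}\right) = 1373 \left(- \frac{2647}{2900} + \frac{1}{858}\right) = 1373 \left(- \frac{1134113}{1244100}\right) = - \frac{1557137149}{1244100}$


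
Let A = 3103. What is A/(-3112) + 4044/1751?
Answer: 7151575/5449112 ≈ 1.3124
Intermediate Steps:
A/(-3112) + 4044/1751 = 3103/(-3112) + 4044/1751 = 3103*(-1/3112) + 4044*(1/1751) = -3103/3112 + 4044/1751 = 7151575/5449112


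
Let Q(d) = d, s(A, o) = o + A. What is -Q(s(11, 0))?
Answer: -11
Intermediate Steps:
s(A, o) = A + o
-Q(s(11, 0)) = -(11 + 0) = -1*11 = -11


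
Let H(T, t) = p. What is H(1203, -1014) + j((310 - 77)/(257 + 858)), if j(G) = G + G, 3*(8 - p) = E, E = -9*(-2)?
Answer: 2696/1115 ≈ 2.4179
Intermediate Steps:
E = 18
p = 2 (p = 8 - 1/3*18 = 8 - 6 = 2)
j(G) = 2*G
H(T, t) = 2
H(1203, -1014) + j((310 - 77)/(257 + 858)) = 2 + 2*((310 - 77)/(257 + 858)) = 2 + 2*(233/1115) = 2 + 466/1115 = 2696/1115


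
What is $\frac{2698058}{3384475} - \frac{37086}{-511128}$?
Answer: $\frac{250761604879}{288316656300} \approx 0.86974$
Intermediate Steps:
$\frac{2698058}{3384475} - \frac{37086}{-511128} = 2698058 \cdot \frac{1}{3384475} - - \frac{6181}{85188} = \frac{2698058}{3384475} + \frac{6181}{85188} = \frac{250761604879}{288316656300}$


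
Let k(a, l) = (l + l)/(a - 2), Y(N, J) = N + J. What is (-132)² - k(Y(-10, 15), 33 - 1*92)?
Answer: 52390/3 ≈ 17463.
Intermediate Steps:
Y(N, J) = J + N
k(a, l) = 2*l/(-2 + a) (k(a, l) = (2*l)/(-2 + a) = 2*l/(-2 + a))
(-132)² - k(Y(-10, 15), 33 - 1*92) = (-132)² - 2*(33 - 1*92)/(-2 + (15 - 10)) = 17424 - 2*(33 - 92)/(-2 + 5) = 17424 - 2*(-59)/3 = 17424 - 1*(-118/3) = 17424 + 118/3 = 52390/3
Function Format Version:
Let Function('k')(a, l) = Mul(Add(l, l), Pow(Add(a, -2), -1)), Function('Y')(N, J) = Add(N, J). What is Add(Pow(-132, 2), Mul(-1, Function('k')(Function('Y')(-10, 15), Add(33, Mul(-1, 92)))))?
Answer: Rational(52390, 3) ≈ 17463.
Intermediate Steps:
Function('Y')(N, J) = Add(J, N)
Function('k')(a, l) = Mul(2, l, Pow(Add(-2, a), -1)) (Function('k')(a, l) = Mul(Mul(2, l), Pow(Add(-2, a), -1)) = Mul(2, l, Pow(Add(-2, a), -1)))
Add(Pow(-132, 2), Mul(-1, Function('k')(Function('Y')(-10, 15), Add(33, Mul(-1, 92))))) = Add(Pow(-132, 2), Mul(-1, Mul(2, Add(33, Mul(-1, 92)), Pow(Add(-2, Add(15, -10)), -1)))) = Add(17424, Mul(-1, Mul(2, Add(33, -92), Pow(Add(-2, 5), -1)))) = Add(17424, Mul(-1, Mul(2, -59, Pow(3, -1)))) = Add(17424, Mul(-1, Mul(2, -59, Rational(1, 3)))) = Add(17424, Mul(-1, Rational(-118, 3))) = Add(17424, Rational(118, 3)) = Rational(52390, 3)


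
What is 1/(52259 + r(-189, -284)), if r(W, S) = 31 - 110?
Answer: 1/52180 ≈ 1.9164e-5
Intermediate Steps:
r(W, S) = -79
1/(52259 + r(-189, -284)) = 1/(52259 - 79) = 1/52180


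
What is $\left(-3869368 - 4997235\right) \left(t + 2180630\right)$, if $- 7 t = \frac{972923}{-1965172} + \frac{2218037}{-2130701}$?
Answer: $- \frac{566709387965223654597532921}{29310357619004} \approx -1.9335 \cdot 10^{13}$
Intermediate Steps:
$t = \frac{6431832216387}{29310357619004}$ ($t = - \frac{\frac{972923}{-1965172} + \frac{2218037}{-2130701}}{7} = - \frac{972923 \left(- \frac{1}{1965172}\right) + 2218037 \left(- \frac{1}{2130701}\right)}{7} = - \frac{- \frac{972923}{1965172} - \frac{2218037}{2130701}}{7} = \left(- \frac{1}{7}\right) \left(- \frac{6431832216387}{4187193945572}\right) = \frac{6431832216387}{29310357619004} \approx 0.21944$)
$\left(-3869368 - 4997235\right) \left(t + 2180630\right) = \left(-3869368 - 4997235\right) \left(\frac{6431832216387}{29310357619004} + 2180630\right) = \left(-8866603\right) \frac{63915051566560908907}{29310357619004} = - \frac{566709387965223654597532921}{29310357619004}$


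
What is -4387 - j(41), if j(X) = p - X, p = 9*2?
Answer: -4364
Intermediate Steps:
p = 18
j(X) = 18 - X
-4387 - j(41) = -4387 - (18 - 1*41) = -4387 - (18 - 41) = -4387 - 1*(-23) = -4387 + 23 = -4364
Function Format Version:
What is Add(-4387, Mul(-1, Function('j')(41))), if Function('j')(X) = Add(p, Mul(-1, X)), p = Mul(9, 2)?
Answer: -4364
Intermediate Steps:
p = 18
Function('j')(X) = Add(18, Mul(-1, X))
Add(-4387, Mul(-1, Function('j')(41))) = Add(-4387, Mul(-1, Add(18, Mul(-1, 41)))) = Add(-4387, Mul(-1, Add(18, -41))) = Add(-4387, Mul(-1, -23)) = Add(-4387, 23) = -4364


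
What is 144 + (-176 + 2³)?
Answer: -24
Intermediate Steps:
144 + (-176 + 2³) = 144 + (-176 + 8) = 144 - 168 = -24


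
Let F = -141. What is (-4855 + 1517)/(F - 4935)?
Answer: 1669/2538 ≈ 0.65760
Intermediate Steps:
(-4855 + 1517)/(F - 4935) = (-4855 + 1517)/(-141 - 4935) = -3338/(-5076) = -3338*(-1/5076) = 1669/2538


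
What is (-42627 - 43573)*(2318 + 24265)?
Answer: -2291454600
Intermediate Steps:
(-42627 - 43573)*(2318 + 24265) = -86200*26583 = -2291454600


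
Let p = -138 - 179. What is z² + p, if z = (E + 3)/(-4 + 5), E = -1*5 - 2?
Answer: -301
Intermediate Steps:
E = -7 (E = -5 - 2 = -7)
z = -4 (z = (-7 + 3)/(-4 + 5) = -4/1 = -4*1 = -4)
p = -317
z² + p = (-4)² - 317 = 16 - 317 = -301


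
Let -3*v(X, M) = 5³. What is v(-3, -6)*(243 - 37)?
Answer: -25750/3 ≈ -8583.3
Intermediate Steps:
v(X, M) = -125/3 (v(X, M) = -⅓*5³ = -⅓*125 = -125/3)
v(-3, -6)*(243 - 37) = -125*(243 - 37)/3 = -125/3*206 = -25750/3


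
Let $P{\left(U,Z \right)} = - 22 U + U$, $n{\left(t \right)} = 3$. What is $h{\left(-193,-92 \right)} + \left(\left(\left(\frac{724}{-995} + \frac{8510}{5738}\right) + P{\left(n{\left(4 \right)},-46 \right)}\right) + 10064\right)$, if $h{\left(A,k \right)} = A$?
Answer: $\frac{28000612809}{2854655} \approx 9808.8$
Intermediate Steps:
$P{\left(U,Z \right)} = - 21 U$
$h{\left(-193,-92 \right)} + \left(\left(\left(\frac{724}{-995} + \frac{8510}{5738}\right) + P{\left(n{\left(4 \right)},-46 \right)}\right) + 10064\right) = -193 + \left(\left(\left(\frac{724}{-995} + \frac{8510}{5738}\right) - 63\right) + 10064\right) = -193 + \left(\left(\left(724 \left(- \frac{1}{995}\right) + 8510 \cdot \frac{1}{5738}\right) - 63\right) + 10064\right) = -193 + \left(\left(\left(- \frac{724}{995} + \frac{4255}{2869}\right) - 63\right) + 10064\right) = -193 + \left(\left(\frac{2156569}{2854655} - 63\right) + 10064\right) = -193 + \left(- \frac{177686696}{2854655} + 10064\right) = -193 + \frac{28551561224}{2854655} = \frac{28000612809}{2854655}$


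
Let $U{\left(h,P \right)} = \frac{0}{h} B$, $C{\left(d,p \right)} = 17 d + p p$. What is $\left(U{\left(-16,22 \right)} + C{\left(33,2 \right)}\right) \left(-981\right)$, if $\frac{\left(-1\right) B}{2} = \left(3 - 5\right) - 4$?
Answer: $-554265$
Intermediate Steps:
$B = 12$ ($B = - 2 \left(\left(3 - 5\right) - 4\right) = - 2 \left(-2 - 4\right) = \left(-2\right) \left(-6\right) = 12$)
$C{\left(d,p \right)} = p^{2} + 17 d$ ($C{\left(d,p \right)} = 17 d + p^{2} = p^{2} + 17 d$)
$U{\left(h,P \right)} = 0$ ($U{\left(h,P \right)} = \frac{0}{h} 12 = 0 \cdot 12 = 0$)
$\left(U{\left(-16,22 \right)} + C{\left(33,2 \right)}\right) \left(-981\right) = \left(0 + \left(2^{2} + 17 \cdot 33\right)\right) \left(-981\right) = \left(0 + \left(4 + 561\right)\right) \left(-981\right) = \left(0 + 565\right) \left(-981\right) = 565 \left(-981\right) = -554265$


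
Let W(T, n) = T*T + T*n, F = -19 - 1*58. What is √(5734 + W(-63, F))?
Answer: √14554 ≈ 120.64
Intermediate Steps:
F = -77 (F = -19 - 58 = -77)
W(T, n) = T² + T*n
√(5734 + W(-63, F)) = √(5734 - 63*(-63 - 77)) = √(5734 - 63*(-140)) = √(5734 + 8820) = √14554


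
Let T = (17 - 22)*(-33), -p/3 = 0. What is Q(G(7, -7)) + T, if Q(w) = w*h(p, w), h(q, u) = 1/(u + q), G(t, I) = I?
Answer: 166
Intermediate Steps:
p = 0 (p = -3*0 = 0)
T = 165 (T = -5*(-33) = 165)
h(q, u) = 1/(q + u)
Q(w) = 1 (Q(w) = w/(0 + w) = w/w = 1)
Q(G(7, -7)) + T = 1 + 165 = 166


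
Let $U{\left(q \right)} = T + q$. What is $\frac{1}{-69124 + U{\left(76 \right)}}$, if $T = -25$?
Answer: $- \frac{1}{69073} \approx -1.4477 \cdot 10^{-5}$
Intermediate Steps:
$U{\left(q \right)} = -25 + q$
$\frac{1}{-69124 + U{\left(76 \right)}} = \frac{1}{-69124 + \left(-25 + 76\right)} = \frac{1}{-69124 + 51} = \frac{1}{-69073} = - \frac{1}{69073}$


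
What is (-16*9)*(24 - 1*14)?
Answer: -1440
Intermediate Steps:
(-16*9)*(24 - 1*14) = -144*(24 - 14) = -144*10 = -1440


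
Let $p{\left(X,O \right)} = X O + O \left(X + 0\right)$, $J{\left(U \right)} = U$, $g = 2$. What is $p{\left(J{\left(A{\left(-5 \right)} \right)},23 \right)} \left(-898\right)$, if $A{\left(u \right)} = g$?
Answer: $-82616$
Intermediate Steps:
$A{\left(u \right)} = 2$
$p{\left(X,O \right)} = 2 O X$ ($p{\left(X,O \right)} = O X + O X = 2 O X$)
$p{\left(J{\left(A{\left(-5 \right)} \right)},23 \right)} \left(-898\right) = 2 \cdot 23 \cdot 2 \left(-898\right) = 92 \left(-898\right) = -82616$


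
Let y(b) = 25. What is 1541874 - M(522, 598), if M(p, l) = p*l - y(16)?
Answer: 1229743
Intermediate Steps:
M(p, l) = -25 + l*p (M(p, l) = p*l - 1*25 = l*p - 25 = -25 + l*p)
1541874 - M(522, 598) = 1541874 - (-25 + 598*522) = 1541874 - (-25 + 312156) = 1541874 - 1*312131 = 1541874 - 312131 = 1229743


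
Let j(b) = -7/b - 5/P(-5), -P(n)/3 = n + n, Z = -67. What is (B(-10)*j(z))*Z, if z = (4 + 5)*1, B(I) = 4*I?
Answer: -22780/9 ≈ -2531.1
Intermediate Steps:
P(n) = -6*n (P(n) = -3*(n + n) = -6*n)
z = 9 (z = 9*1 = 9)
j(b) = -⅙ - 7/b (j(b) = -7/b - 5/((-6*(-5))) = -7/b - 5/30 = -7/b - 5*1/30 = -7/b - ⅙ = -⅙ - 7/b)
(B(-10)*j(z))*Z = ((4*(-10))*((⅙)*(-42 - 1*9)/9))*(-67) = -20*(-42 - 9)/(3*9)*(-67) = -20*(-51)/(3*9)*(-67) = -40*(-17/18)*(-67) = (340/9)*(-67) = -22780/9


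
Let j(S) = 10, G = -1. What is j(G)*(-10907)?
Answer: -109070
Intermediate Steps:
j(G)*(-10907) = 10*(-10907) = -109070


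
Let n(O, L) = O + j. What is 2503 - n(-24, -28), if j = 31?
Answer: 2496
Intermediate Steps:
n(O, L) = 31 + O (n(O, L) = O + 31 = 31 + O)
2503 - n(-24, -28) = 2503 - (31 - 24) = 2503 - 1*7 = 2503 - 7 = 2496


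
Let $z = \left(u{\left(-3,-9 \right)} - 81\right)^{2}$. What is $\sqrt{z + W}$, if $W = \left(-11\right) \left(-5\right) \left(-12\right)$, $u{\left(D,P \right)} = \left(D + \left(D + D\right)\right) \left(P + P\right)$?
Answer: $\sqrt{5901} \approx 76.818$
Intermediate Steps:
$u{\left(D,P \right)} = 6 D P$ ($u{\left(D,P \right)} = \left(D + 2 D\right) 2 P = 3 D 2 P = 6 D P$)
$W = -660$ ($W = 55 \left(-12\right) = -660$)
$z = 6561$ ($z = \left(6 \left(-3\right) \left(-9\right) - 81\right)^{2} = \left(162 - 81\right)^{2} = 81^{2} = 6561$)
$\sqrt{z + W} = \sqrt{6561 - 660} = \sqrt{5901}$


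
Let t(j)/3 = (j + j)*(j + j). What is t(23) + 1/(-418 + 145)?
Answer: 1733003/273 ≈ 6348.0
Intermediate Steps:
t(j) = 12*j**2 (t(j) = 3*((j + j)*(j + j)) = 3*((2*j)*(2*j)) = 3*(4*j**2) = 12*j**2)
t(23) + 1/(-418 + 145) = 12*23**2 + 1/(-418 + 145) = 12*529 + 1/(-273) = 6348 - 1/273 = 1733003/273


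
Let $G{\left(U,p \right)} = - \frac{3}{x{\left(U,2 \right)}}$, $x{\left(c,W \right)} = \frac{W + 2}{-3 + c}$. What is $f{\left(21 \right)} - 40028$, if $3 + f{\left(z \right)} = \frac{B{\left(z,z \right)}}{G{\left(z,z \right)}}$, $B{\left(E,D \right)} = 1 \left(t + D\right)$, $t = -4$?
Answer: $- \frac{1080871}{27} \approx -40032.0$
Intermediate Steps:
$x{\left(c,W \right)} = \frac{2 + W}{-3 + c}$
$B{\left(E,D \right)} = -4 + D$ ($B{\left(E,D \right)} = 1 \left(-4 + D\right) = -4 + D$)
$G{\left(U,p \right)} = \frac{9}{4} - \frac{3 U}{4}$ ($G{\left(U,p \right)} = - \frac{3}{\frac{1}{-3 + U} \left(2 + 2\right)} = - \frac{3}{\frac{1}{-3 + U} 4} = - \frac{3}{4 \frac{1}{-3 + U}} = - 3 \left(- \frac{3}{4} + \frac{U}{4}\right) = \frac{9}{4} - \frac{3 U}{4}$)
$f{\left(z \right)} = -3 + \frac{-4 + z}{\frac{9}{4} - \frac{3 z}{4}}$
$f{\left(21 \right)} - 40028 = \frac{-43 + 13 \cdot 21}{3 \left(3 - 21\right)} - 40028 = \frac{-43 + 273}{3 \left(3 - 21\right)} - 40028 = \frac{1}{3} \frac{1}{-18} \cdot 230 - 40028 = \frac{1}{3} \left(- \frac{1}{18}\right) 230 - 40028 = - \frac{115}{27} - 40028 = - \frac{1080871}{27}$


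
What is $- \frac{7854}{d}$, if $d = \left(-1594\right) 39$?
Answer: $\frac{1309}{10361} \approx 0.12634$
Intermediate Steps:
$d = -62166$
$- \frac{7854}{d} = - \frac{7854}{-62166} = \left(-7854\right) \left(- \frac{1}{62166}\right) = \frac{1309}{10361}$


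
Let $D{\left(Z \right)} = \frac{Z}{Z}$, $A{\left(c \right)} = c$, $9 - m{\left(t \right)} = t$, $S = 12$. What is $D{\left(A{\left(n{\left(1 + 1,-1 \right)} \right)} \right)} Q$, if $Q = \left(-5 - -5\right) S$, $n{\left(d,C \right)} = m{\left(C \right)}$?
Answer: $0$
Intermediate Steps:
$m{\left(t \right)} = 9 - t$
$n{\left(d,C \right)} = 9 - C$
$D{\left(Z \right)} = 1$
$Q = 0$ ($Q = \left(-5 - -5\right) 12 = \left(-5 + 5\right) 12 = 0 \cdot 12 = 0$)
$D{\left(A{\left(n{\left(1 + 1,-1 \right)} \right)} \right)} Q = 1 \cdot 0 = 0$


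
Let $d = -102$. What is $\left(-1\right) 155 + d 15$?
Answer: $-1685$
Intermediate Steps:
$\left(-1\right) 155 + d 15 = \left(-1\right) 155 - 1530 = -155 - 1530 = -1685$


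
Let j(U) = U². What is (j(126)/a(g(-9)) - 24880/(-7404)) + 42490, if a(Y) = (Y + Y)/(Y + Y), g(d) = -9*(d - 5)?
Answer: 108041686/1851 ≈ 58369.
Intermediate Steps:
g(d) = 45 - 9*d (g(d) = -9*(-5 + d) = 45 - 9*d)
a(Y) = 1 (a(Y) = (2*Y)/((2*Y)) = (2*Y)*(1/(2*Y)) = 1)
(j(126)/a(g(-9)) - 24880/(-7404)) + 42490 = (126²/1 - 24880/(-7404)) + 42490 = (15876*1 - 24880*(-1/7404)) + 42490 = (15876 + 6220/1851) + 42490 = 29392696/1851 + 42490 = 108041686/1851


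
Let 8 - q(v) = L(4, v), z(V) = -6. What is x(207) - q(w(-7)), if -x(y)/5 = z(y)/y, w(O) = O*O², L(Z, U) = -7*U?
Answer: 165127/69 ≈ 2393.1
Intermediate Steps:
w(O) = O³
q(v) = 8 + 7*v (q(v) = 8 - (-7)*v = 8 + 7*v)
x(y) = 30/y (x(y) = -(-30)/y = 30/y)
x(207) - q(w(-7)) = 30/207 - (8 + 7*(-7)³) = 30*(1/207) - (8 + 7*(-343)) = 10/69 - (8 - 2401) = 10/69 - 1*(-2393) = 10/69 + 2393 = 165127/69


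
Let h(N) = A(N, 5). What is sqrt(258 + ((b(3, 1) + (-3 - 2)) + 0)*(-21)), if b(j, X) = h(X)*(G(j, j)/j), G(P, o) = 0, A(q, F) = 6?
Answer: 11*sqrt(3) ≈ 19.053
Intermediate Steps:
h(N) = 6
b(j, X) = 0 (b(j, X) = 6*(0/j) = 6*0 = 0)
sqrt(258 + ((b(3, 1) + (-3 - 2)) + 0)*(-21)) = sqrt(258 + ((0 + (-3 - 2)) + 0)*(-21)) = sqrt(258 + ((0 - 5) + 0)*(-21)) = sqrt(258 + (-5 + 0)*(-21)) = sqrt(258 - 5*(-21)) = sqrt(258 + 105) = sqrt(363) = 11*sqrt(3)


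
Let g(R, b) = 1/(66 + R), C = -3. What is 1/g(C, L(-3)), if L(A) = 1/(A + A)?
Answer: 63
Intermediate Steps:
L(A) = 1/(2*A)
1/g(C, L(-3)) = 1/(1/(66 - 3)) = 1/(1/63) = 63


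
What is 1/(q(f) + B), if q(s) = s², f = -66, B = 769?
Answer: 1/5125 ≈ 0.00019512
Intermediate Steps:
1/(q(f) + B) = 1/((-66)² + 769) = 1/(4356 + 769) = 1/5125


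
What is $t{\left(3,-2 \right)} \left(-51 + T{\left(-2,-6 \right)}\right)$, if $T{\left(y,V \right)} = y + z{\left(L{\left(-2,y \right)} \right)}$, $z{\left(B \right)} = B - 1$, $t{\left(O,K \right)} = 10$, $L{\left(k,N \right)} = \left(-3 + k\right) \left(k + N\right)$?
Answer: $-340$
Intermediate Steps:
$L{\left(k,N \right)} = \left(-3 + k\right) \left(N + k\right)$
$z{\left(B \right)} = -1 + B$
$T{\left(y,V \right)} = 9 - 4 y$ ($T{\left(y,V \right)} = y - \left(-9 + 3 y - y \left(-2\right)\right) = y + \left(-1 + \left(4 - 3 y + 6 - 2 y\right)\right) = y - \left(-9 + 5 y\right) = 9 - 4 y$)
$t{\left(3,-2 \right)} \left(-51 + T{\left(-2,-6 \right)}\right) = 10 \left(-51 + \left(9 - -8\right)\right) = 10 \left(-51 + \left(9 + 8\right)\right) = 10 \left(-51 + 17\right) = 10 \left(-34\right) = -340$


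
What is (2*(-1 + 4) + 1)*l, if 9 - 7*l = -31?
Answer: 40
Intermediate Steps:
l = 40/7 (l = 9/7 - ⅐*(-31) = 9/7 + 31/7 = 40/7 ≈ 5.7143)
(2*(-1 + 4) + 1)*l = (2*(-1 + 4) + 1)*(40/7) = (2*3 + 1)*(40/7) = (6 + 1)*(40/7) = 7*(40/7) = 40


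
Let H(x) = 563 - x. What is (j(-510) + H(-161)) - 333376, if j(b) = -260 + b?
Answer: -333422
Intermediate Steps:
(j(-510) + H(-161)) - 333376 = ((-260 - 510) + (563 - 1*(-161))) - 333376 = (-770 + (563 + 161)) - 333376 = (-770 + 724) - 333376 = -46 - 333376 = -333422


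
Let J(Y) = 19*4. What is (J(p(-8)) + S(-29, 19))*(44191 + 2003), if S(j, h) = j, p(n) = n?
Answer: 2171118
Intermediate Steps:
J(Y) = 76
(J(p(-8)) + S(-29, 19))*(44191 + 2003) = (76 - 29)*(44191 + 2003) = 47*46194 = 2171118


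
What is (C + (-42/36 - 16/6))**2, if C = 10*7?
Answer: 157609/36 ≈ 4378.0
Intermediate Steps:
C = 70
(C + (-42/36 - 16/6))**2 = (70 + (-42/36 - 16/6))**2 = (70 + (-42*1/36 - 16*1/6))**2 = (70 + (-7/6 - 8/3))**2 = (70 - 23/6)**2 = (397/6)**2 = 157609/36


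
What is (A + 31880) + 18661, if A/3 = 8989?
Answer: 77508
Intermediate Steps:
A = 26967 (A = 3*8989 = 26967)
(A + 31880) + 18661 = (26967 + 31880) + 18661 = 58847 + 18661 = 77508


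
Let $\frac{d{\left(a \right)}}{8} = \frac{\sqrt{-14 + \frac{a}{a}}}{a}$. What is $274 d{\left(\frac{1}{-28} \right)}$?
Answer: $- 61376 i \sqrt{13} \approx - 2.2129 \cdot 10^{5} i$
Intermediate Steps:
$d{\left(a \right)} = \frac{8 i \sqrt{13}}{a}$ ($d{\left(a \right)} = 8 \frac{\sqrt{-14 + \frac{a}{a}}}{a} = 8 \frac{\sqrt{-14 + 1}}{a} = 8 \frac{\sqrt{-13}}{a} = 8 \frac{i \sqrt{13}}{a} = \frac{8 i \sqrt{13}}{a}$)
$274 d{\left(\frac{1}{-28} \right)} = 274 \frac{8 i \sqrt{13}}{\frac{1}{-28}} = 274 \frac{8 i \sqrt{13}}{- \frac{1}{28}} = 274 \cdot 8 i \sqrt{13} \left(-28\right) = 274 \left(- 224 i \sqrt{13}\right) = - 61376 i \sqrt{13}$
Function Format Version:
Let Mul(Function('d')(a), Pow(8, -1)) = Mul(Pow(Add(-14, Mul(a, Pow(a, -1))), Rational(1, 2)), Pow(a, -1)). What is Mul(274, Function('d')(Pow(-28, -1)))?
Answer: Mul(-61376, I, Pow(13, Rational(1, 2))) ≈ Mul(-2.2129e+5, I)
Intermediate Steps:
Function('d')(a) = Mul(8, I, Pow(13, Rational(1, 2)), Pow(a, -1)) (Function('d')(a) = Mul(8, Mul(Pow(Add(-14, Mul(a, Pow(a, -1))), Rational(1, 2)), Pow(a, -1))) = Mul(8, Mul(Pow(Add(-14, 1), Rational(1, 2)), Pow(a, -1))) = Mul(8, Mul(Pow(-13, Rational(1, 2)), Pow(a, -1))) = Mul(8, Mul(Mul(I, Pow(13, Rational(1, 2))), Pow(a, -1))) = Mul(8, Mul(I, Pow(13, Rational(1, 2)), Pow(a, -1))) = Mul(8, I, Pow(13, Rational(1, 2)), Pow(a, -1)))
Mul(274, Function('d')(Pow(-28, -1))) = Mul(274, Mul(8, I, Pow(13, Rational(1, 2)), Pow(Pow(-28, -1), -1))) = Mul(274, Mul(8, I, Pow(13, Rational(1, 2)), Pow(Rational(-1, 28), -1))) = Mul(274, Mul(8, I, Pow(13, Rational(1, 2)), -28)) = Mul(274, Mul(-224, I, Pow(13, Rational(1, 2)))) = Mul(-61376, I, Pow(13, Rational(1, 2)))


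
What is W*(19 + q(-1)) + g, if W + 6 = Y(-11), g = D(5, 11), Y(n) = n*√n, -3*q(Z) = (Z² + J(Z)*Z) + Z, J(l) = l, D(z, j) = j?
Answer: -101 - 616*I*√11/3 ≈ -101.0 - 681.01*I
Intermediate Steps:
q(Z) = -2*Z²/3 - Z/3 (q(Z) = -((Z² + Z*Z) + Z)/3 = -((Z² + Z²) + Z)/3 = -(2*Z² + Z)/3 = -(Z + 2*Z²)/3 = -2*Z²/3 - Z/3)
Y(n) = n^(3/2)
g = 11
W = -6 - 11*I*√11 (W = -6 + (-11)^(3/2) = -6 - 11*I*√11 ≈ -6.0 - 36.483*I)
W*(19 + q(-1)) + g = (-6 - 11*I*√11)*(19 - ⅓*(-1)*(1 + 2*(-1))) + 11 = (-6 - 11*I*√11)*(19 - ⅓*(-1)*(1 - 2)) + 11 = (-6 - 11*I*√11)*(19 - ⅓*(-1)*(-1)) + 11 = (-6 - 11*I*√11)*(19 - ⅓) + 11 = (-6 - 11*I*√11)*(56/3) + 11 = (-112 - 616*I*√11/3) + 11 = -101 - 616*I*√11/3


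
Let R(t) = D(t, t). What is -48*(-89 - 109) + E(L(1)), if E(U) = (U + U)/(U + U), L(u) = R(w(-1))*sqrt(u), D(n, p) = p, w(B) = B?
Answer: 9505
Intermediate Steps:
R(t) = t
L(u) = -sqrt(u)
E(U) = 1 (E(U) = (2*U)/((2*U)) = (2*U)*(1/(2*U)) = 1)
-48*(-89 - 109) + E(L(1)) = -48*(-89 - 109) + 1 = -48*(-198) + 1 = 9504 + 1 = 9505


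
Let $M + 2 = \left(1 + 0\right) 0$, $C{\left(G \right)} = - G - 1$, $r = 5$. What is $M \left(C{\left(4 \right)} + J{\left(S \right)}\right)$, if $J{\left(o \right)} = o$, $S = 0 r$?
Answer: $10$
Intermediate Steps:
$S = 0$ ($S = 0 \cdot 5 = 0$)
$C{\left(G \right)} = -1 - G$ ($C{\left(G \right)} = - G - 1 = -1 - G$)
$M = -2$ ($M = -2 + \left(1 + 0\right) 0 = -2 + 1 \cdot 0 = -2 + 0 = -2$)
$M \left(C{\left(4 \right)} + J{\left(S \right)}\right) = - 2 \left(\left(-1 - 4\right) + 0\right) = - 2 \left(-5 + 0\right) = \left(-2\right) \left(-5\right) = 10$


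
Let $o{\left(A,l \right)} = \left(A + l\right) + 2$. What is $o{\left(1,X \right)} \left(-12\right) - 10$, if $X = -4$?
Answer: $2$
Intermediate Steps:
$o{\left(A,l \right)} = 2 + A + l$
$o{\left(1,X \right)} \left(-12\right) - 10 = \left(2 + 1 - 4\right) \left(-12\right) - 10 = \left(-1\right) \left(-12\right) - 10 = 12 - 10 = 2$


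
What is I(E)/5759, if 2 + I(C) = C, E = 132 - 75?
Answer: 55/5759 ≈ 0.0095503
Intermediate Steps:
E = 57
I(C) = -2 + C
I(E)/5759 = (-2 + 57)/5759 = 55*(1/5759) = 55/5759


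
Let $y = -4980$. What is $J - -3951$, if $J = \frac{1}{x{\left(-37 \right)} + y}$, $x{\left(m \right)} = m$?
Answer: $\frac{19822166}{5017} \approx 3951.0$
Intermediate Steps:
$J = - \frac{1}{5017}$ ($J = \frac{1}{-37 - 4980} = \frac{1}{-5017} = - \frac{1}{5017} \approx -0.00019932$)
$J - -3951 = - \frac{1}{5017} - -3951 = - \frac{1}{5017} + 3951 = \frac{19822166}{5017}$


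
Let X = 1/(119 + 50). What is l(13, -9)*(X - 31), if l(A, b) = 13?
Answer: -5238/13 ≈ -402.92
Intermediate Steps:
X = 1/169 ≈ 0.0059172
l(13, -9)*(X - 31) = 13*(1/169 - 31) = 13*(-5238/169) = -5238/13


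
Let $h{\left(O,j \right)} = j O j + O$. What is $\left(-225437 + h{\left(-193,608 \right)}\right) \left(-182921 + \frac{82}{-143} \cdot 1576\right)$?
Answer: $\frac{1881376494333170}{143} \approx 1.3156 \cdot 10^{13}$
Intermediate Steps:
$h{\left(O,j \right)} = O + O j^{2}$ ($h{\left(O,j \right)} = O j j + O = O j^{2} + O = O + O j^{2}$)
$\left(-225437 + h{\left(-193,608 \right)}\right) \left(-182921 + \frac{82}{-143} \cdot 1576\right) = \left(-225437 - 193 \left(1 + 608^{2}\right)\right) \left(-182921 + \frac{82}{-143} \cdot 1576\right) = \left(-225437 - 193 \left(1 + 369664\right)\right) \left(-182921 + 82 \left(- \frac{1}{143}\right) 1576\right) = \left(-225437 - 71345345\right) \left(-182921 - \frac{129232}{143}\right) = \left(-71570782\right) \left(- \frac{26286935}{143}\right) = \frac{1881376494333170}{143}$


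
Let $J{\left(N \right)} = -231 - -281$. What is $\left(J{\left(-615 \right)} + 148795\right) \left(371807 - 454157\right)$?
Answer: $-12257385750$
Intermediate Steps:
$J{\left(N \right)} = 50$ ($J{\left(N \right)} = -231 + 281 = 50$)
$\left(J{\left(-615 \right)} + 148795\right) \left(371807 - 454157\right) = \left(50 + 148795\right) \left(371807 - 454157\right) = 148845 \left(-82350\right) = -12257385750$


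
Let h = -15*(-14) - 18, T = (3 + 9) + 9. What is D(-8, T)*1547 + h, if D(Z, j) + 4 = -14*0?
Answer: -5996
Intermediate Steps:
T = 21 (T = 12 + 9 = 21)
h = 192 (h = 210 - 18 = 192)
D(Z, j) = -4 (D(Z, j) = -4 - 14*0 = -4 + 0 = -4)
D(-8, T)*1547 + h = -4*1547 + 192 = -6188 + 192 = -5996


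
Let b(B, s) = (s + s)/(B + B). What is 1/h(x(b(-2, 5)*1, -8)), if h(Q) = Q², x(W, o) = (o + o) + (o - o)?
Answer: 1/256 ≈ 0.0039063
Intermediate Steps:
b(B, s) = s/B (b(B, s) = (2*s)/((2*B)) = (2*s)*(1/(2*B)) = s/B)
x(W, o) = 2*o (x(W, o) = 2*o + 0 = 2*o)
1/h(x(b(-2, 5)*1, -8)) = 1/((2*(-8))²) = 1/((-16)²) = 1/256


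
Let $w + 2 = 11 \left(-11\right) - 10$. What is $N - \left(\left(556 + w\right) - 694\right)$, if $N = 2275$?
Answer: $2546$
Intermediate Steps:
$w = -133$ ($w = -2 + \left(11 \left(-11\right) - 10\right) = -2 - 131 = -133$)
$N - \left(\left(556 + w\right) - 694\right) = 2275 - \left(\left(556 - 133\right) - 694\right) = 2275 - \left(423 - 694\right) = 2275 - -271 = 2275 + 271 = 2546$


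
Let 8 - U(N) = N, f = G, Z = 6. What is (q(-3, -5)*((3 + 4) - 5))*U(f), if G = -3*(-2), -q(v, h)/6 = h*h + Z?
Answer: -744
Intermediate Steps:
q(v, h) = -36 - 6*h² (q(v, h) = -6*(h*h + 6) = -6*(h² + 6) = -6*(6 + h²) = -36 - 6*h²)
G = 6
f = 6
U(N) = 8 - N
(q(-3, -5)*((3 + 4) - 5))*U(f) = ((-36 - 6*(-5)²)*((3 + 4) - 5))*(8 - 1*6) = ((-36 - 6*25)*(7 - 5))*(8 - 6) = ((-36 - 150)*2)*2 = -186*2*2 = -372*2 = -744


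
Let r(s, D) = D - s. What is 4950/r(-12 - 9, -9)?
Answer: 825/2 ≈ 412.50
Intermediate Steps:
4950/r(-12 - 9, -9) = 4950/(-9 - (-12 - 9)) = 4950/(-9 - 1*(-21)) = 4950/(-9 + 21) = 4950/12 = 4950*(1/12) = 825/2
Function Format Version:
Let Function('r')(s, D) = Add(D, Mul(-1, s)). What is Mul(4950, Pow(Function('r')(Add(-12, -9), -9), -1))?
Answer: Rational(825, 2) ≈ 412.50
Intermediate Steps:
Mul(4950, Pow(Function('r')(Add(-12, -9), -9), -1)) = Mul(4950, Pow(Add(-9, Mul(-1, Add(-12, -9))), -1)) = Mul(4950, Pow(Add(-9, Mul(-1, -21)), -1)) = Mul(4950, Pow(Add(-9, 21), -1)) = Mul(4950, Pow(12, -1)) = Mul(4950, Rational(1, 12)) = Rational(825, 2)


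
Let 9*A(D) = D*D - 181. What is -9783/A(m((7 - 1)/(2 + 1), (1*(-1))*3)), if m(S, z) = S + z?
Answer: 9783/20 ≈ 489.15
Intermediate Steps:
A(D) = -181/9 + D**2/9 (A(D) = (D*D - 181)/9 = (D**2 - 181)/9 = (-181 + D**2)/9 = -181/9 + D**2/9)
-9783/A(m((7 - 1)/(2 + 1), (1*(-1))*3)) = -9783/(-181/9 + ((7 - 1)/(2 + 1) + (1*(-1))*3)**2/9) = -9783/(-181/9 + (6/3 - 1*3)**2/9) = -9783/(-181/9 + (6*(1/3) - 3)**2/9) = -9783/(-181/9 + (2 - 3)**2/9) = -9783/(-181/9 + (1/9)*(-1)**2) = -9783/(-181/9 + (1/9)*1) = -9783/(-181/9 + 1/9) = -9783/(-20) = -9783*(-1/20) = 9783/20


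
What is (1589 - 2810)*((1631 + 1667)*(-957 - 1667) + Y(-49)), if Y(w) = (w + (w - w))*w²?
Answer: 10710124821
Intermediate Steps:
Y(w) = w³ (Y(w) = (w + 0)*w² = w*w² = w³)
(1589 - 2810)*((1631 + 1667)*(-957 - 1667) + Y(-49)) = (1589 - 2810)*((1631 + 1667)*(-957 - 1667) + (-49)³) = -1221*(3298*(-2624) - 117649) = -1221*(-8653952 - 117649) = -1221*(-8771601) = 10710124821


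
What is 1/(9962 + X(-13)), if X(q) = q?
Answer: 1/9949 ≈ 0.00010051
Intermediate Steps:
1/(9962 + X(-13)) = 1/(9962 - 13) = 1/9949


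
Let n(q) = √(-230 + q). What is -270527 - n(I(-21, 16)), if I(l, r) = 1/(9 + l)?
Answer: -270527 - I*√8283/6 ≈ -2.7053e+5 - 15.169*I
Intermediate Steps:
-270527 - n(I(-21, 16)) = -270527 - √(-230 + 1/(9 - 21)) = -270527 - √(-230 + 1/(-12)) = -270527 - √(-230 - 1/12) = -270527 - √(-2761/12) = -270527 - I*√8283/6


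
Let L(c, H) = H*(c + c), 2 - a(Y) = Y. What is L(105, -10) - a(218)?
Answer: -1884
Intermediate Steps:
a(Y) = 2 - Y
L(c, H) = 2*H*c (L(c, H) = H*(2*c) = 2*H*c)
L(105, -10) - a(218) = 2*(-10)*105 - (2 - 1*218) = -2100 - (2 - 218) = -2100 - 1*(-216) = -2100 + 216 = -1884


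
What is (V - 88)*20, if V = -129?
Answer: -4340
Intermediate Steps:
(V - 88)*20 = (-129 - 88)*20 = -217*20 = -4340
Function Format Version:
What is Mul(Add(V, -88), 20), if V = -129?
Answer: -4340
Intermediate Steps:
Mul(Add(V, -88), 20) = Mul(Add(-129, -88), 20) = Mul(-217, 20) = -4340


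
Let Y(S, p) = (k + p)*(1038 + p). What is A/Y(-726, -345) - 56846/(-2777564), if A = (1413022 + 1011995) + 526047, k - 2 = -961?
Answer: -56565270761/17430602882 ≈ -3.2452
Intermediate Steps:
k = -959 (k = 2 - 961 = -959)
Y(S, p) = (-959 + p)*(1038 + p)
A = 2951064 (A = 2425017 + 526047 = 2951064)
A/Y(-726, -345) - 56846/(-2777564) = 2951064/(-995442 + (-345)² + 79*(-345)) - 56846/(-2777564) = 2951064/(-995442 + 119025 - 27255) - 56846*(-1/2777564) = 2951064/(-903672) + 28423/1388782 = 2951064*(-1/903672) + 28423/1388782 = -40987/12551 + 28423/1388782 = -56565270761/17430602882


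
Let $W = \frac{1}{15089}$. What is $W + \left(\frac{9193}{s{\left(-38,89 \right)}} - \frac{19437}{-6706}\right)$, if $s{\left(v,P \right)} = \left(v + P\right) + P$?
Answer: $\frac{9910932539}{144552620} \approx 68.563$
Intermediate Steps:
$s{\left(v,P \right)} = v + 2 P$ ($s{\left(v,P \right)} = \left(P + v\right) + P = v + 2 P$)
$W = \frac{1}{15089} \approx 6.6273 \cdot 10^{-5}$
$W + \left(\frac{9193}{s{\left(-38,89 \right)}} - \frac{19437}{-6706}\right) = \frac{1}{15089} - \left(- \frac{19437}{6706} - \frac{9193}{-38 + 2 \cdot 89}\right) = \frac{1}{15089} - \left(- \frac{19437}{6706} - \frac{9193}{-38 + 178}\right) = \frac{1}{15089} + \left(\frac{9193}{140} + \frac{19437}{6706}\right) = \frac{1}{15089} + \frac{656831}{9580} = \frac{9910932539}{144552620}$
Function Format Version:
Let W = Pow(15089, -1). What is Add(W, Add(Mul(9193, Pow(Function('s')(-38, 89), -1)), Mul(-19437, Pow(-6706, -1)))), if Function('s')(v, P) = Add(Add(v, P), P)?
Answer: Rational(9910932539, 144552620) ≈ 68.563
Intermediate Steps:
Function('s')(v, P) = Add(v, Mul(2, P)) (Function('s')(v, P) = Add(Add(P, v), P) = Add(v, Mul(2, P)))
W = Rational(1, 15089) ≈ 6.6273e-5
Add(W, Add(Mul(9193, Pow(Function('s')(-38, 89), -1)), Mul(-19437, Pow(-6706, -1)))) = Add(Rational(1, 15089), Add(Mul(9193, Pow(Add(-38, Mul(2, 89)), -1)), Mul(-19437, Pow(-6706, -1)))) = Add(Rational(1, 15089), Add(Mul(9193, Pow(Add(-38, 178), -1)), Mul(-19437, Rational(-1, 6706)))) = Add(Rational(1, 15089), Add(Mul(9193, Pow(140, -1)), Rational(19437, 6706))) = Add(Rational(1, 15089), Add(Mul(9193, Rational(1, 140)), Rational(19437, 6706))) = Add(Rational(1, 15089), Add(Rational(9193, 140), Rational(19437, 6706))) = Add(Rational(1, 15089), Rational(656831, 9580)) = Rational(9910932539, 144552620)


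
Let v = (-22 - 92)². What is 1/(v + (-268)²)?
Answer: 1/84820 ≈ 1.1790e-5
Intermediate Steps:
v = 12996 (v = (-114)² = 12996)
1/(v + (-268)²) = 1/(12996 + (-268)²) = 1/(12996 + 71824) = 1/84820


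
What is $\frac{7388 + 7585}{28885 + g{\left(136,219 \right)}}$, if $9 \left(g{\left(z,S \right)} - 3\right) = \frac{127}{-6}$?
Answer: $\frac{808542}{1559825} \approx 0.51835$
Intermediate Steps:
$g{\left(z,S \right)} = \frac{35}{54}$ ($g{\left(z,S \right)} = 3 + \frac{127 \frac{1}{-6}}{9} = 3 + \frac{127 \left(- \frac{1}{6}\right)}{9} = 3 + \frac{1}{9} \left(- \frac{127}{6}\right) = 3 - \frac{127}{54} = \frac{35}{54}$)
$\frac{7388 + 7585}{28885 + g{\left(136,219 \right)}} = \frac{7388 + 7585}{28885 + \frac{35}{54}} = \frac{14973}{\frac{1559825}{54}} = 14973 \cdot \frac{54}{1559825} = \frac{808542}{1559825}$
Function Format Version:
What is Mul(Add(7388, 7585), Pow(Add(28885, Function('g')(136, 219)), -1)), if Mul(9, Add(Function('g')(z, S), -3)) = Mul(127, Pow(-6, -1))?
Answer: Rational(808542, 1559825) ≈ 0.51835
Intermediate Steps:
Function('g')(z, S) = Rational(35, 54) (Function('g')(z, S) = Add(3, Mul(Rational(1, 9), Mul(127, Pow(-6, -1)))) = Add(3, Mul(Rational(1, 9), Mul(127, Rational(-1, 6)))) = Add(3, Mul(Rational(1, 9), Rational(-127, 6))) = Add(3, Rational(-127, 54)) = Rational(35, 54))
Mul(Add(7388, 7585), Pow(Add(28885, Function('g')(136, 219)), -1)) = Mul(Add(7388, 7585), Pow(Add(28885, Rational(35, 54)), -1)) = Mul(14973, Pow(Rational(1559825, 54), -1)) = Mul(14973, Rational(54, 1559825)) = Rational(808542, 1559825)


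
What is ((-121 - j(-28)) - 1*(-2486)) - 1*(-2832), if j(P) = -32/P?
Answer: 36371/7 ≈ 5195.9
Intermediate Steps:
((-121 - j(-28)) - 1*(-2486)) - 1*(-2832) = ((-121 - (-32)/(-28)) - 1*(-2486)) - 1*(-2832) = ((-121 - (-32)*(-1)/28) + 2486) + 2832 = ((-121 - 1*8/7) + 2486) + 2832 = ((-121 - 8/7) + 2486) + 2832 = (-855/7 + 2486) + 2832 = 16547/7 + 2832 = 36371/7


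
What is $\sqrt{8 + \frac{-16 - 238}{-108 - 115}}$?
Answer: $\frac{\sqrt{454474}}{223} \approx 3.0231$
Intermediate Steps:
$\sqrt{8 + \frac{-16 - 238}{-108 - 115}} = \sqrt{8 - \frac{254}{-223}} = \sqrt{8 - - \frac{254}{223}} = \sqrt{8 + \frac{254}{223}} = \sqrt{\frac{2038}{223}} = \frac{\sqrt{454474}}{223}$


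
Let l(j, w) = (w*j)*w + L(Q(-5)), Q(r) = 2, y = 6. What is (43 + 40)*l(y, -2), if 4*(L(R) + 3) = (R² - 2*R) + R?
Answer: 3569/2 ≈ 1784.5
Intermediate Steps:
L(R) = -3 - R/4 + R²/4 (L(R) = -3 + ((R² - 2*R) + R)/4 = -3 + (R² - R)/4 = -3 + (-R/4 + R²/4) = -3 - R/4 + R²/4)
l(j, w) = -5/2 + j*w² (l(j, w) = (w*j)*w + (-3 - ¼*2 + (¼)*2²) = (j*w)*w + (-3 - ½ + (¼)*4) = j*w² + (-3 - ½ + 1) = j*w² - 5/2 = -5/2 + j*w²)
(43 + 40)*l(y, -2) = (43 + 40)*(-5/2 + 6*(-2)²) = 83*(-5/2 + 6*4) = 83*(-5/2 + 24) = 83*(43/2) = 3569/2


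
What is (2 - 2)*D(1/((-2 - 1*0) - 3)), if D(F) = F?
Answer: 0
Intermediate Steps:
(2 - 2)*D(1/((-2 - 1*0) - 3)) = (2 - 2)/((-2 - 1*0) - 3) = 0/((-2 + 0) - 3) = 0/(-2 - 3) = 0/(-5) = 0*(-⅕) = 0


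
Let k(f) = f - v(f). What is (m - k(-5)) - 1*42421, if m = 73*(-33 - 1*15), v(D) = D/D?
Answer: -45919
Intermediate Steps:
v(D) = 1
k(f) = -1 + f (k(f) = f - 1*1 = f - 1 = -1 + f)
m = -3504 (m = 73*(-33 - 15) = 73*(-48) = -3504)
(m - k(-5)) - 1*42421 = (-3504 - (-1 - 5)) - 1*42421 = (-3504 - 1*(-6)) - 42421 = (-3504 + 6) - 42421 = -3498 - 42421 = -45919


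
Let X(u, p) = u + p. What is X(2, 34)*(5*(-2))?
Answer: -360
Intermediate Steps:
X(u, p) = p + u
X(2, 34)*(5*(-2)) = (34 + 2)*(5*(-2)) = 36*(-10) = -360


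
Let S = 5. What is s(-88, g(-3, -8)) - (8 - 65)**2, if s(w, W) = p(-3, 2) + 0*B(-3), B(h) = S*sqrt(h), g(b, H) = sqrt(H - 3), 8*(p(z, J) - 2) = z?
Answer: -25979/8 ≈ -3247.4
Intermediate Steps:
p(z, J) = 2 + z/8
g(b, H) = sqrt(-3 + H)
B(h) = 5*sqrt(h)
s(w, W) = 13/8 (s(w, W) = (2 + (1/8)*(-3)) + 0*(5*sqrt(-3)) = (2 - 3/8) + 0*(5*(I*sqrt(3))) = 13/8 + 0*(5*I*sqrt(3)) = 13/8 + 0 = 13/8)
s(-88, g(-3, -8)) - (8 - 65)**2 = 13/8 - (8 - 65)**2 = 13/8 - 1*(-57)**2 = 13/8 - 1*3249 = 13/8 - 3249 = -25979/8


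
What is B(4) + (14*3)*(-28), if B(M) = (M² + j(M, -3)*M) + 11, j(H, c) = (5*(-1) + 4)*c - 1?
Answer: -1141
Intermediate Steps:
j(H, c) = -1 - c (j(H, c) = (-5 + 4)*c - 1 = -c - 1 = -1 - c)
B(M) = 11 + M² + 2*M (B(M) = (M² + (-1 - 1*(-3))*M) + 11 = (M² + (-1 + 3)*M) + 11 = (M² + 2*M) + 11 = 11 + M² + 2*M)
B(4) + (14*3)*(-28) = (11 + 4² + 2*4) + (14*3)*(-28) = (11 + 16 + 8) + 42*(-28) = 35 - 1176 = -1141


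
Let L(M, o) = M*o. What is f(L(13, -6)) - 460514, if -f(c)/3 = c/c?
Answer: -460517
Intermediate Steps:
f(c) = -3 (f(c) = -3*c/c = -3*1 = -3)
f(L(13, -6)) - 460514 = -3 - 460514 = -460517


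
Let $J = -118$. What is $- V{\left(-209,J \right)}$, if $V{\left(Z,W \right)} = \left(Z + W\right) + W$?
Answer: $445$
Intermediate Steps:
$V{\left(Z,W \right)} = Z + 2 W$ ($V{\left(Z,W \right)} = \left(W + Z\right) + W = Z + 2 W$)
$- V{\left(-209,J \right)} = - (-209 + 2 \left(-118\right)) = - (-209 - 236) = \left(-1\right) \left(-445\right) = 445$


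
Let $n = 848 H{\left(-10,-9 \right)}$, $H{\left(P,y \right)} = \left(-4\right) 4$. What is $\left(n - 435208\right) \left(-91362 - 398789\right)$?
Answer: $219968005176$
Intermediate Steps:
$H{\left(P,y \right)} = -16$
$n = -13568$ ($n = 848 \left(-16\right) = -13568$)
$\left(n - 435208\right) \left(-91362 - 398789\right) = \left(-13568 - 435208\right) \left(-91362 - 398789\right) = \left(-448776\right) \left(-490151\right) = 219968005176$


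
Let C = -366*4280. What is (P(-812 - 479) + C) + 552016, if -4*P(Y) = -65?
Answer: -4057791/4 ≈ -1.0144e+6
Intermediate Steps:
P(Y) = 65/4 (P(Y) = -1/4*(-65) = 65/4)
C = -1566480
(P(-812 - 479) + C) + 552016 = (65/4 - 1566480) + 552016 = -6265855/4 + 552016 = -4057791/4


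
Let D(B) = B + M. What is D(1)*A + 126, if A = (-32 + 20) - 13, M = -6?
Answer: 251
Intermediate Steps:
A = -25 (A = -12 - 13 = -25)
D(B) = -6 + B (D(B) = B - 6 = -6 + B)
D(1)*A + 126 = (-6 + 1)*(-25) + 126 = -5*(-25) + 126 = 125 + 126 = 251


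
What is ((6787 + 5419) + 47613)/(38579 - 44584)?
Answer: -59819/6005 ≈ -9.9615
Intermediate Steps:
((6787 + 5419) + 47613)/(38579 - 44584) = (12206 + 47613)/(-6005) = 59819*(-1/6005) = -59819/6005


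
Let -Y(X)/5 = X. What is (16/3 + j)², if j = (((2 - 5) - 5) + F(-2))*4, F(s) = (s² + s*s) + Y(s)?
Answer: 18496/9 ≈ 2055.1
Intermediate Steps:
Y(X) = -5*X
F(s) = -5*s + 2*s² (F(s) = (s² + s*s) - 5*s = (s² + s²) - 5*s = 2*s² - 5*s = -5*s + 2*s²)
j = 40 (j = (((2 - 5) - 5) - 2*(-5 + 2*(-2)))*4 = ((-3 - 5) - 2*(-5 - 4))*4 = (-8 - 2*(-9))*4 = (-8 + 18)*4 = 10*4 = 40)
(16/3 + j)² = (16/3 + 40)² = (136/3)² = 18496/9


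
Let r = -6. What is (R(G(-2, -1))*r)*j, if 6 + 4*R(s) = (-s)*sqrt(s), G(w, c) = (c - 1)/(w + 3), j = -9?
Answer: -81 + 27*I*sqrt(2) ≈ -81.0 + 38.184*I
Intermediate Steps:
G(w, c) = (-1 + c)/(3 + w)
R(s) = -3/2 - s**(3/2)/4 (R(s) = -3/2 + ((-s)*sqrt(s))/4 = -3/2 + (-s**(3/2))/4 = -3/2 - s**(3/2)/4)
(R(G(-2, -1))*r)*j = ((-3/2 - (-1 - 1)**(3/2)/(3 - 2)**(3/2)/4)*(-6))*(-9) = ((-3/2 - (-2)**(3/2)/4)*(-6))*(-9) = ((-3/2 - (-2*I*sqrt(2))/4)*(-6))*(-9) = ((-3/2 - (-1)*I*sqrt(2)/2)*(-6))*(-9) = ((-3/2 + I*sqrt(2)/2)*(-6))*(-9) = (9 - 3*I*sqrt(2))*(-9) = -81 + 27*I*sqrt(2)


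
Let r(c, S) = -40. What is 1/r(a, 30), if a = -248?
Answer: -1/40 ≈ -0.025000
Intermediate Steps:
1/r(a, 30) = 1/(-40) = -1/40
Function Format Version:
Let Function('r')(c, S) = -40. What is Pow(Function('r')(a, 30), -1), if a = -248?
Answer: Rational(-1, 40) ≈ -0.025000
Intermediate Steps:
Pow(Function('r')(a, 30), -1) = Pow(-40, -1) = Rational(-1, 40)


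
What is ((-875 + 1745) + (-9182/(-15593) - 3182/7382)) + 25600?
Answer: 1523457188909/57553763 ≈ 26470.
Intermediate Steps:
((-875 + 1745) + (-9182/(-15593) - 3182/7382)) + 25600 = (870 + (-9182*(-1/15593) - 3182*1/7382)) + 25600 = (870 + (9182/15593 - 1591/3691)) + 25600 = (870 + 9082299/57553763) + 25600 = 50080856109/57553763 + 25600 = 1523457188909/57553763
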